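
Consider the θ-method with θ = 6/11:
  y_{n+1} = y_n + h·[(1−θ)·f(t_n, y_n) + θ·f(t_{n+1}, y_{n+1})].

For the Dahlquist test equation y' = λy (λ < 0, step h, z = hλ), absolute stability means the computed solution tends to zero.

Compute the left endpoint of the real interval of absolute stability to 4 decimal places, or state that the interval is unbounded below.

interval (−∞, 0).

With y'=λy (z=hλ):
  y_{n+1} = y_n + z·[5/11·y_n + 6/11·y_{n+1}] ⇒ (1 − 6/11z)y_{n+1} = (1 + 5/11z)y_n
  Hence R(z) = (1 + 5/11z)/(1 − 6/11z).

Find x<0 with |R(x)|<1.
x=-0.33: |R|=0.7203
x=-2: |R|=0.0435
x=-10: |R|=0.5493
x=-100: |R|=0.8003
θ=6/11≥1/2 ⇒ |1+5/11x|<|1−6/11x| ∀x<0 ⇒ unbounded interval.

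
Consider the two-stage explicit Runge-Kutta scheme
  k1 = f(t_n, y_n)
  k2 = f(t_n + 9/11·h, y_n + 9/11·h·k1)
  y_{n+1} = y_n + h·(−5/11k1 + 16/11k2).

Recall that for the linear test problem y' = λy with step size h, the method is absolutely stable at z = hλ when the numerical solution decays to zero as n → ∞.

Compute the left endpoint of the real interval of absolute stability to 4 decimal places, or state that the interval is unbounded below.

left endpoint -0.8403.

Test eqn y'=λy, z=hλ:
  k1=λy_n ⇒ h·k1=z·y_n;  k2=λ(1+9/11z)y_n ⇒ h·k2=z(1+9/11z)y_n
  y_{n+1}/y_n = 1 − 5/11z + 16/11z(1+9/11z) = 1 + z + 144/121z²
  R(z) = 1 + z + 144/121z².

Solve |R(x)|<1 on ℝ⁻.
x=-0.46: |R|=0.7918
R=1: x+144/121x²=0 ⇒ x=−121/144=-0.8403; min R=1−1/(4·144/121)=0.7899>−1
Confirm numerically:
  x=-0.654: |R|=0.85502 <1
  x=-0.644: |R|=0.84957 <1
  x=-0.633: |R|=0.84385 <1
  x=-1.293: |R|=1.69664 >1
  x=-1.199: |R|=1.51186 >1
So |R|<1 on (-0.8403, 0).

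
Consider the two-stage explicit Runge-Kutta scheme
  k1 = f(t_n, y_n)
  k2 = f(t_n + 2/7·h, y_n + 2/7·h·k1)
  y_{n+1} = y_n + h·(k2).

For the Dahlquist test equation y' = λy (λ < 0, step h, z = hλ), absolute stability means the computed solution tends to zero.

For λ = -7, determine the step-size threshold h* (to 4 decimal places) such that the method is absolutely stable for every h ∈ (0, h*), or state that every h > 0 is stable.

Test eqn y'=λy, z=hλ:
  k1=λy_n ⇒ h·k1=z·y_n;  k2=λ(1+2/7z)y_n ⇒ h·k2=z(1+2/7z)y_n
  y_{n+1}/y_n = 1 + z(1+2/7z) = 1 + z + 2/7z²
  so R(z) = 1 + z + 2/7z².

Need |R(x)|<1, x<0.
x=-0.82: |R|=0.3721
R=1: x+2/7x²=0 ⇒ x=−7/2=-3.5000; min R=1−1/(4·2/7)=0.1250>−1
Confirm numerically:
  x=-3.313: |R|=0.82299 <1
  x=-3.025: |R|=0.58946 <1
  x=-1.902: |R|=0.13160 <1
  x=-4.070: |R|=1.66283 >1
  x=-3.555: |R|=1.05586 >1
  x=-3.542: |R|=1.04250 >1
Stable set (-3.5000, 0).

(-3.5000,0); λ=-7 ⇒ h* = (7/2)/7 = 0.5000.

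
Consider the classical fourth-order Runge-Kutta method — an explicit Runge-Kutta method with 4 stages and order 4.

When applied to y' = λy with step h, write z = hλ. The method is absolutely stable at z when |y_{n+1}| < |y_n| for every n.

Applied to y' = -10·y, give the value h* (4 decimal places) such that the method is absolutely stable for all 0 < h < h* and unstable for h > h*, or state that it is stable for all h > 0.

(-2.7853,0); λ=-10 ⇒ h* = 0.2785.

Set f=λy, z=hλ:
  order 4, 4-stage ⇒ R(z)=1+z+z^2/2+z^3/6+z^4/24
  (e.g. R(-1.55)=0.27110, |R|=0.27110)

Solve |R(x)|<1 on ℝ⁻.
x=-1.55: |R|=0.2711
|R(-2.69)|=0.8656 |R(-2.34)|=0.5116 |R(-2.29)|=0.4764
Bisect:
  x_lo=-3.5130 |R|=2.7779  x_hi=-0.3503 |R|=0.7045
  mid=-1.93166 |R|=0.31284 →hi
  mid=-2.72234 |R|=0.90916 →hi
  mid=-3.11767 |R|=1.62821 →lo
  mid=-2.92000 |R|=1.22284 →lo
  mid=-2.82117 |R|=1.05545 →lo
  mid=-2.77175 |R|=0.97978 →hi
  mid=-2.79646 |R|=1.01697 →lo
  ...
  [-2.78546,-2.78527] ⇒ x*=-2.7853
So |R|<1 on (-2.7853, 0).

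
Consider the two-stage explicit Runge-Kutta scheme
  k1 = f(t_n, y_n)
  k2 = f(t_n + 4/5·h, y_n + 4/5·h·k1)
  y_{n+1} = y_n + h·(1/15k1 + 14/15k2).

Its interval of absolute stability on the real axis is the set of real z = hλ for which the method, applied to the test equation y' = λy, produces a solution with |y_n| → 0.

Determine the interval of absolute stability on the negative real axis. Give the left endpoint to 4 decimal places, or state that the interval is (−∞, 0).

Set f=λy, z=hλ:
  k1=λy_n ⇒ h·k1=z·y_n;  k2=λ(1+4/5z)y_n ⇒ h·k2=z(1+4/5z)y_n
  y_{n+1}/y_n = 1 + 1/15z + 14/15z(1+4/5z) = 1 + z + 56/75z²
  Hence R(z) = 1 + z + 56/75z².

Find x<0 with |R(x)|<1.
x=-1.51: |R|=1.1925
R=1: x+56/75x²=0 ⇒ x=−75/56=-1.3393; min R=1−1/(4·56/75)=0.6652>−1
Confirm numerically:
  x=-0.882: |R|=0.69885 <1
  x=-0.871: |R|=0.69545 <1
  x=-0.725: |R|=0.66747 <1
  x=-1.845: |R|=1.69667 >1
  x=-1.506: |R|=1.18747 >1
  x=-1.390: |R|=1.05263 >1
Stable set (-1.3393, 0).

z∈(-1.3393,0).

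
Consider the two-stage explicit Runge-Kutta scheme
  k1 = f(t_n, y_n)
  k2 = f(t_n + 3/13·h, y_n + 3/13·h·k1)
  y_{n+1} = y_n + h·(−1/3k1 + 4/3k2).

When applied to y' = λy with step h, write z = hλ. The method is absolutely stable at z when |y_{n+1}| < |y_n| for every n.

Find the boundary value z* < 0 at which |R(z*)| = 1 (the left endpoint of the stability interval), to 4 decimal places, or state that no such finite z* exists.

left endpoint -3.2500.

With y'=λy (z=hλ):
  k1=λy_n ⇒ h·k1=z·y_n;  k2=λ(1+3/13z)y_n ⇒ h·k2=z(1+3/13z)y_n
  y_{n+1}/y_n = 1 − 1/3z + 4/3z(1+3/13z) = 1 + z + 4/13z²
  Hence R(z) = 1 + z + 4/13z².

Boundary: |R(x)|=1, x<0.
x=-0.54: |R|=0.5497
R=1: x+4/13x²=0 ⇒ x=−13/4=-3.2500; min R=1−1/(4·4/13)=0.1875>−1
Confirm numerically:
  x=-3.203: |R|=0.95368 <1
  x=-2.787: |R|=0.60296 <1
  x=-2.395: |R|=0.36993 <1
  x=-3.686: |R|=1.49449 >1
  x=-3.398: |R|=1.15474 >1
Stable set (-3.2500, 0).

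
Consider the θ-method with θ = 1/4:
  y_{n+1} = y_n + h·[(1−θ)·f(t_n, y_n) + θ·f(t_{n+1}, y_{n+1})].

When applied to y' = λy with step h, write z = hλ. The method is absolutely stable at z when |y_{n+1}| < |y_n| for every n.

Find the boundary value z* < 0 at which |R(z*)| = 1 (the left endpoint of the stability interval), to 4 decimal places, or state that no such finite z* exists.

Set f=λy, z=hλ:
  y_{n+1} = y_n + z·[3/4·y_n + 1/4·y_{n+1}] ⇒ (1 − 1/4z)y_{n+1} = (1 + 3/4z)y_n
  R(z) = (1 + 3/4z)/(1 − 1/4z).

Find x<0 with |R(x)|<1.
x=-1.65: |R|=0.1681
R=−1: 1+3/4x = −1+1/4x ⇒ -1/2x=2 ⇒ x=2/(-1/2)=-4.0000
Confirm numerically:
  x=-3.889: |R|=0.97186 <1
  x=-3.745: |R|=0.93415 <1
  x=-2.372: |R|=0.48901 <1
  x=-2.335: |R|=0.47435 <1
  x=-4.370: |R|=1.08841 >1
  x=-4.348: |R|=1.08337 >1
  x=-4.208: |R|=1.05068 >1
Stable set (-4.0000, 0).

left endpoint -4.0000.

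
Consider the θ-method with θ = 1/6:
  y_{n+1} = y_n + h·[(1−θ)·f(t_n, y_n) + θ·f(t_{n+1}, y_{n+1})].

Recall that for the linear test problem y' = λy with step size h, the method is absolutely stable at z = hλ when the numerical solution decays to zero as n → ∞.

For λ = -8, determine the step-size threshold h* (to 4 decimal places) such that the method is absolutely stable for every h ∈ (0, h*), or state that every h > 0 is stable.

(-3.0000,0); λ=-8 ⇒ h* = (3)/8 = 0.3750.

Test eqn y'=λy, z=hλ:
  y_{n+1} = y_n + z·[5/6·y_n + 1/6·y_{n+1}] ⇒ (1 − 1/6z)y_{n+1} = (1 + 5/6z)y_n
  Hence R(z) = (1 + 5/6z)/(1 − 1/6z).

Solve |R(x)|<1 on ℝ⁻.
x=-1.08: |R|=0.0847
R=−1: 1+5/6x = −1+1/6x ⇒ -2/3x=2 ⇒ x=2/(-2/3)=-3.0000
Confirm numerically:
  x=-2.873: |R|=0.94275 <1
  x=-1.513: |R|=0.20831 <1
  x=-1.475: |R|=0.18395 <1
  x=-1.226: |R|=0.01799 <1
  x=-3.466: |R|=1.19692 >1
  x=-3.350: |R|=1.14973 >1
So |R|<1 on (-3.0000, 0).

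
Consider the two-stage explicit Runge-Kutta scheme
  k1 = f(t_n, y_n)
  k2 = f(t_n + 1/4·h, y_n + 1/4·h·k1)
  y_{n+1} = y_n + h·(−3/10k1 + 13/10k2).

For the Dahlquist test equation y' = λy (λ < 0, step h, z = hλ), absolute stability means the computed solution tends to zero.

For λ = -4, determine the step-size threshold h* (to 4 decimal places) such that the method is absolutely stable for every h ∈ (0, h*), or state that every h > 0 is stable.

(-3.0769,0); λ=-4 ⇒ h* = (40/13)/4 = 0.7692.

With y'=λy (z=hλ):
  k1=λy_n ⇒ h·k1=z·y_n;  k2=λ(1+1/4z)y_n ⇒ h·k2=z(1+1/4z)y_n
  y_{n+1}/y_n = 1 − 3/10z + 13/10z(1+1/4z) = 1 + z + 13/40z²
  Hence R(z) = 1 + z + 13/40z².

Find x<0 with |R(x)|<1.
x=-0.54: |R|=0.5548
R=1: x+13/40x²=0 ⇒ x=−40/13=-3.0769; min R=1−1/(4·13/40)=0.2308>−1
Confirm numerically:
  x=-2.869: |R|=0.80613 <1
  x=-2.504: |R|=0.53376 <1
  x=-2.002: |R|=0.30060 <1
  x=-1.312: |R|=0.24744 <1
  x=-3.599: |R|=1.61066 >1
  x=-3.555: |R|=1.55236 >1
  x=-3.245: |R|=1.17726 >1
Stable set (-3.0769, 0).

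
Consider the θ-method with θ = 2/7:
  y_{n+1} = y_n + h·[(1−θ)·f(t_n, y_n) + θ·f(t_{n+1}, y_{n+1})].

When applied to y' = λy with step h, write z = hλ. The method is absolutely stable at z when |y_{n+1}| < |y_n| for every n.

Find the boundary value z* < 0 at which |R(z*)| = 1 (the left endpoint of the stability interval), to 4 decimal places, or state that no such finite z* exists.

Set f=λy, z=hλ:
  y_{n+1} = y_n + z·[5/7·y_n + 2/7·y_{n+1}] ⇒ (1 − 2/7z)y_{n+1} = (1 + 5/7z)y_n
  Hence R(z) = (1 + 5/7z)/(1 − 2/7z).

Boundary: |R(x)|=1, x<0.
x=-1.56: |R|=0.0791
R=−1: 1+5/7x = −1+2/7x ⇒ -3/7x=2 ⇒ x=2/(-3/7)=-4.6667
Confirm numerically:
  x=-4.582: |R|=0.98429 <1
  x=-3.100: |R|=0.64394 <1
  x=-2.677: |R|=0.51684 <1
  x=-2.499: |R|=0.45799 <1
  x=-5.134: |R|=1.08119 >1
  x=-4.688: |R|=1.00391 >1
Stable set (-4.6667, 0).

left endpoint -4.6667.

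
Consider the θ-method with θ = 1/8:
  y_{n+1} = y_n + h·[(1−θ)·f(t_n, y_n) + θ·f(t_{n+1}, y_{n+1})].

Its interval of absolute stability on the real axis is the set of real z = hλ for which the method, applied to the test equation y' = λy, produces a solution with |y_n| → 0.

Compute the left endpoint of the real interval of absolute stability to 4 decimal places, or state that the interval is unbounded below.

left endpoint -2.6667.

Set f=λy, z=hλ:
  y_{n+1} = y_n + z·[7/8·y_n + 1/8·y_{n+1}] ⇒ (1 − 1/8z)y_{n+1} = (1 + 7/8z)y_n
  Hence R(z) = (1 + 7/8z)/(1 − 1/8z).

Solve |R(x)|<1 on ℝ⁻.
x=-1.66: |R|=0.3747
R=−1: 1+7/8x = −1+1/8x ⇒ -3/4x=2 ⇒ x=2/(-3/4)=-2.6667
Confirm numerically:
  x=-2.441: |R|=0.87032 <1
  x=-2.083: |R|=0.65268 <1
  x=-1.530: |R|=0.28437 <1
  x=-3.049: |R|=1.20762 >1
  x=-2.965: |R|=1.16325 >1
  x=-2.701: |R|=1.01925 >1
So |R|<1 on (-2.6667, 0).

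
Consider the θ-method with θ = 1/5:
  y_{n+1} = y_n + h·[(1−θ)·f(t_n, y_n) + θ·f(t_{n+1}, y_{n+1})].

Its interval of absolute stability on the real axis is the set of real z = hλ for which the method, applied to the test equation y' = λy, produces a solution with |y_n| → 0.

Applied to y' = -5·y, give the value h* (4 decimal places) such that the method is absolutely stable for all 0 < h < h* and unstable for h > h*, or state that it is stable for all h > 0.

(-3.3333,0); λ=-5 ⇒ h* = (10/3)/5 = 0.6667.

Test eqn y'=λy, z=hλ:
  y_{n+1} = y_n + z·[4/5·y_n + 1/5·y_{n+1}] ⇒ (1 − 1/5z)y_{n+1} = (1 + 4/5z)y_n
  ⇒ R(z) = (1 + 4/5z)/(1 − 1/5z).

Need |R(x)|<1, x<0.
x=-1.03: |R|=0.1459
R=−1: 1+4/5x = −1+1/5x ⇒ -3/5x=2 ⇒ x=2/(-3/5)=-3.3333
Confirm numerically:
  x=-3.214: |R|=0.95642 <1
  x=-3.170: |R|=0.94002 <1
  x=-2.532: |R|=0.68083 <1
  x=-1.812: |R|=0.33001 <1
  x=-3.707: |R|=1.12875 >1
  x=-3.611: |R|=1.09674 >1
  x=-3.360: |R|=1.00957 >1
Interval (-3.3333, 0).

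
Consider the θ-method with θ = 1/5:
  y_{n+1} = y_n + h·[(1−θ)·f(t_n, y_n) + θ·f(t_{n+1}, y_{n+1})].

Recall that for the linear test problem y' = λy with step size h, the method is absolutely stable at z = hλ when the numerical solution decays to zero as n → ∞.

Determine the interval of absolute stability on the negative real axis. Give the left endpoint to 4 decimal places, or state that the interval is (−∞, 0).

(-3.3333, 0).

Set f=λy, z=hλ:
  y_{n+1} = y_n + z·[4/5·y_n + 1/5·y_{n+1}] ⇒ (1 − 1/5z)y_{n+1} = (1 + 4/5z)y_n
  Hence R(z) = (1 + 4/5z)/(1 − 1/5z).

Solve |R(x)|<1 on ℝ⁻.
x=-0.94: |R|=0.2088
R=−1: 1+4/5x = −1+1/5x ⇒ -3/5x=2 ⇒ x=2/(-3/5)=-3.3333
Confirm numerically:
  x=-2.303: |R|=0.57675 <1
  x=-2.032: |R|=0.44482 <1
  x=-1.774: |R|=0.30942 <1
  x=-1.440: |R|=0.11801 <1
  x=-3.805: |R|=1.16070 >1
  x=-3.680: |R|=1.11982 >1
Interval (-3.3333, 0).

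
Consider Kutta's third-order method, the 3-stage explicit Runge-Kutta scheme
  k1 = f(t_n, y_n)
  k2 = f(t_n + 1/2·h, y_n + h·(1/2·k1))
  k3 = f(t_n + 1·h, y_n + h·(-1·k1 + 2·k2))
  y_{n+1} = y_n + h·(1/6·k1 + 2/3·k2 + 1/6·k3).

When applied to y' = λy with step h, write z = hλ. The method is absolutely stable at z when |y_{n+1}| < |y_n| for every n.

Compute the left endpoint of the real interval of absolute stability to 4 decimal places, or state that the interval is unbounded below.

z* = -2.5127.

With y'=λy (z=hλ):
  order 3, 3-stage ⇒ R(z)=1+z+z^2/2+z^3/6
  (e.g. R(-1.58)=0.01081, |R|=0.01081)

Need |R(x)|<1, x<0.
x=-1.58: |R|=0.0108
|R(-2.88)|=1.7141 |R(-2.41)|=0.8389 |R(-1.52)|=0.0499
Bisect:
  x_lo=-3.0157 |R|=2.0394  x_hi=-0.2868 |R|=0.7504
  mid=-1.65125 |R|=0.03833 →hi
  mid=-2.33346 |R|=0.72857 →hi
  mid=-2.67457 |R|=1.28658 →lo
  mid=-2.50401 |R|=0.98570 →hi
  mid=-2.58929 |R|=1.13036 →lo
  mid=-2.54665 |R|=1.05662 →lo
  mid=-2.52533 |R|=1.02082 →lo
  ...
  [-2.51284,-2.51267] ⇒ x*=-2.5127
Stable set (-2.5127, 0).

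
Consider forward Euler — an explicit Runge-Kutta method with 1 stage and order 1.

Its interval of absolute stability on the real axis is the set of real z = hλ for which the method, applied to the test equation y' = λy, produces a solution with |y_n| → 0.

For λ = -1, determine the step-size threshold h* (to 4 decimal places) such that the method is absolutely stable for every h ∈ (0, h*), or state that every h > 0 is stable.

On y'=λy, z=hλ:
  order 1, 1-stage ⇒ R(z)=1+z
  (e.g. R(-1.24)=-0.24000, |R|=0.24000)

Boundary: |R(x)|=1, x<0.
x=-1.24: |R|=0.2400
|R(-1.16)|=0.1600 |R(-1.05)|=0.0500 |R(-0.91)|=0.0900
Bisect:
  x_lo=-2.8643 |R|=1.8643  x_hi=-0.1144 |R|=0.8856
  mid=-1.48934 |R|=0.48934 →hi
  mid=-2.17680 |R|=1.17680 →lo
  mid=-1.83307 |R|=0.83307 →hi
  mid=-2.00493 |R|=1.00493 →lo
  mid=-1.91900 |R|=0.91900 →hi
  mid=-1.96197 |R|=0.96197 →hi
  mid=-1.98345 |R|=0.98345 →hi
  mid=-1.99419 |R|=0.99419 →hi
  mid=-1.99956 |R|=0.99956 →hi
  mid=-2.00225 |R|=1.00225 →lo
  ...
  [-2.00007,-1.99990] ⇒ x*=-2.0000
Interval (-2.0000, 0).

(-2.0000,0); λ=-1 ⇒ h* = 2.0000.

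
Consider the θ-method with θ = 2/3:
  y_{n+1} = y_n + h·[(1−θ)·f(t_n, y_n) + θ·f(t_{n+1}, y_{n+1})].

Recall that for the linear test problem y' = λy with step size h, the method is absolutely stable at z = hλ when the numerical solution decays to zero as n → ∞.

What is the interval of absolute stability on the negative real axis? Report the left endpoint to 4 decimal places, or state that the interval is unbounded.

unbounded; (−∞, 0).

On y'=λy, z=hλ:
  y_{n+1} = y_n + z·[1/3·y_n + 2/3·y_{n+1}] ⇒ (1 − 2/3z)y_{n+1} = (1 + 1/3z)y_n
  ⇒ R(z) = (1 + 1/3z)/(1 − 2/3z).

Solve |R(x)|<1 on ℝ⁻.
x=-1.6: |R|=0.2258
x=-2: |R|=0.1429
x=-10: |R|=0.3043
x=-100: |R|=0.4778
θ=2/3≥1/2 ⇒ |1+1/3x|<|1−2/3x| ∀x<0 ⇒ unbounded interval.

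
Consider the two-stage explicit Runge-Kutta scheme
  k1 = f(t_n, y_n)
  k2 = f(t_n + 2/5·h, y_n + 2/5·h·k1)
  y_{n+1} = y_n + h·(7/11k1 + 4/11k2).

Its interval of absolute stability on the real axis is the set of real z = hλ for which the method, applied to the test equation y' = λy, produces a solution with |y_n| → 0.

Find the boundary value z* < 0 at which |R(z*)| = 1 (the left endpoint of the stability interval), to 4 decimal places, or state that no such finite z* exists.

Test eqn y'=λy, z=hλ:
  k1=λy_n ⇒ h·k1=z·y_n;  k2=λ(1+2/5z)y_n ⇒ h·k2=z(1+2/5z)y_n
  y_{n+1}/y_n = 1 + 7/11z + 4/11z(1+2/5z) = 1 + z + 8/55z²
  Hence R(z) = 1 + z + 8/55z².

Need |R(x)|<1, x<0.
x=-1.46: |R|=0.1499
R=1: x+8/55x²=0 ⇒ x=−55/8=-6.8750; min R=1−1/(4·8/55)=-0.7188>−1
Confirm numerically:
  x=-5.445: |R|=0.13256 <1
  x=-5.413: |R|=0.15110 <1
  x=-5.350: |R|=0.18673 <1
  x=-5.111: |R|=0.31139 <1
  x=-7.112: |R|=1.24517 >1
  x=-6.987: |R|=1.11382 >1
So |R|<1 on (-6.8750, 0).

left endpoint -6.8750.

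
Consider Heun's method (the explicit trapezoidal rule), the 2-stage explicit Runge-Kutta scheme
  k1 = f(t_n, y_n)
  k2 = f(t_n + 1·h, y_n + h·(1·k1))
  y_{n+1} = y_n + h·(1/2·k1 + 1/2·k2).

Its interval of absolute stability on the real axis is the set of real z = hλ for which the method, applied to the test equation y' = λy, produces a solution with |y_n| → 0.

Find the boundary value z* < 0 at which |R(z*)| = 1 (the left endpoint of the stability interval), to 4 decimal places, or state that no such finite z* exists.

z* = -2.0000.

With y'=λy (z=hλ):
  order 2, 2-stage ⇒ R(z)=1+z+z^2/2
  (e.g. R(-1.04)=0.50080, |R|=0.50080)

Need |R(x)|<1, x<0.
x=-1.04: |R|=0.5008
|R(-2.17)|=1.1845 |R(-2.15)|=1.1612 |R(-1.7)|=0.7450
Bisect:
  x_lo=-2.6255 |R|=1.8212  x_hi=-0.3130 |R|=0.7360
  mid=-1.46926 |R|=0.61010 →hi
  mid=-2.04740 |R|=1.04853 →lo
  mid=-1.75833 |R|=0.78753 →hi
  mid=-1.90287 |R|=0.90758 →hi
  mid=-1.97514 |R|=0.97544 →hi
  mid=-2.01127 |R|=1.01133 →lo
  mid=-1.99320 |R|=0.99323 →hi
  mid=-2.00224 |R|=1.00224 →lo
  mid=-1.99772 |R|=0.99772 →hi
  ...
  [-2.00012,-1.99998] ⇒ x*=-2.0000
Interval (-2.0000, 0).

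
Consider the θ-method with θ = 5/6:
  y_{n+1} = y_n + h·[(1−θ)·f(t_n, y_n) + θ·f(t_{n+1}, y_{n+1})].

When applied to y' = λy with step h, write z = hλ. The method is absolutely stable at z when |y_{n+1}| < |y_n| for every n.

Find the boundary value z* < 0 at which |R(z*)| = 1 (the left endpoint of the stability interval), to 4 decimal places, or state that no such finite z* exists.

Set f=λy, z=hλ:
  y_{n+1} = y_n + z·[1/6·y_n + 5/6·y_{n+1}] ⇒ (1 − 5/6z)y_{n+1} = (1 + 1/6z)y_n
  so R(z) = (1 + 1/6z)/(1 − 5/6z).

Boundary: |R(x)|=1, x<0.
x=-1.59: |R|=0.3161
x=-2: |R|=0.2500
x=-10: |R|=0.0714
x=-100: |R|=0.1858
θ=5/6≥1/2 ⇒ |1+1/6x|<|1−5/6x| ∀x<0 ⇒ stable on all of ℝ⁻.

interval (−∞, 0).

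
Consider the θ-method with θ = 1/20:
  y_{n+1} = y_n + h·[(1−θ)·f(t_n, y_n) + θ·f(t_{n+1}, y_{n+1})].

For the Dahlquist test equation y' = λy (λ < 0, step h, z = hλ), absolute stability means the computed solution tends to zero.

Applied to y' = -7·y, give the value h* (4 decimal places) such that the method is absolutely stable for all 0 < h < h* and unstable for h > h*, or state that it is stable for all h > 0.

Set f=λy, z=hλ:
  y_{n+1} = y_n + z·[19/20·y_n + 1/20·y_{n+1}] ⇒ (1 − 1/20z)y_{n+1} = (1 + 19/20z)y_n
  R(z) = (1 + 19/20z)/(1 − 1/20z).

Solve |R(x)|<1 on ℝ⁻.
x=-1.52: |R|=0.4126
R=−1: 1+19/20x = −1+1/20x ⇒ -9/10x=2 ⇒ x=2/(-9/10)=-2.2222
Confirm numerically:
  x=-1.976: |R|=0.79833 <1
  x=-1.705: |R|=0.57107 <1
  x=-1.440: |R|=0.34328 <1
  x=-0.984: |R|=0.06214 <1
  x=-2.625: |R|=1.32044 >1
  x=-2.608: |R|=1.30715 >1
Stable set (-2.2222, 0).

(-2.2222,0); λ=-7 ⇒ h* = (20/9)/7 = 0.3175.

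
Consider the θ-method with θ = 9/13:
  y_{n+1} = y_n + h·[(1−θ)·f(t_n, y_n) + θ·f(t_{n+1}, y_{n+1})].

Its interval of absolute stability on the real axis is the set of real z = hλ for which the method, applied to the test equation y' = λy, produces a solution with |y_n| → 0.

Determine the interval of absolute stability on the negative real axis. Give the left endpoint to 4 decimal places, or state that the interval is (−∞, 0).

unbounded; (−∞, 0).

On y'=λy, z=hλ:
  y_{n+1} = y_n + z·[4/13·y_n + 9/13·y_{n+1}] ⇒ (1 − 9/13z)y_{n+1} = (1 + 4/13z)y_n
  so R(z) = (1 + 4/13z)/(1 − 9/13z).

Solve |R(x)|<1 on ℝ⁻.
x=-1.02: |R|=0.4022
x=-2: |R|=0.1613
x=-10: |R|=0.2621
x=-100: |R|=0.4239
θ=9/13≥1/2 ⇒ |1+4/13x|<|1−9/13x| ∀x<0 ⇒ unbounded interval.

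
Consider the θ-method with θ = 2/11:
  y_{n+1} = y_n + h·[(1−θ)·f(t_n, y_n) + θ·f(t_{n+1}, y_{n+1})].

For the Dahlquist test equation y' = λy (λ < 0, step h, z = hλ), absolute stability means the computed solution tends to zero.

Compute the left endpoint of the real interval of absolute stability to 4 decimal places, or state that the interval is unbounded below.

Test eqn y'=λy, z=hλ:
  y_{n+1} = y_n + z·[9/11·y_n + 2/11·y_{n+1}] ⇒ (1 − 2/11z)y_{n+1} = (1 + 9/11z)y_n
  ⇒ R(z) = (1 + 9/11z)/(1 − 2/11z).

Boundary: |R(x)|=1, x<0.
x=-0.42: |R|=0.6098
R=−1: 1+9/11x = −1+2/11x ⇒ -7/11x=2 ⇒ x=2/(-7/11)=-3.1429
Confirm numerically:
  x=-2.942: |R|=0.91673 <1
  x=-2.136: |R|=0.53850 <1
  x=-1.904: |R|=0.41437 <1
  x=-1.503: |R|=0.18042 <1
  x=-3.740: |R|=1.22619 >1
  x=-3.545: |R|=1.15561 >1
  x=-3.346: |R|=1.08038 >1
So |R|<1 on (-3.1429, 0).

left endpoint -3.1429.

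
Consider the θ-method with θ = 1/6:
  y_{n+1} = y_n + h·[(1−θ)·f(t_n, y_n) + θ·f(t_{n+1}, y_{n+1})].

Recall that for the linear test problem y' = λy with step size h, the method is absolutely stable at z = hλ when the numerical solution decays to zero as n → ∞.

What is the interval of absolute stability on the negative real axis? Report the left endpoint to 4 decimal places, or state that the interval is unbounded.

z∈(-3.0000,0).

On y'=λy, z=hλ:
  y_{n+1} = y_n + z·[5/6·y_n + 1/6·y_{n+1}] ⇒ (1 − 1/6z)y_{n+1} = (1 + 5/6z)y_n
  Hence R(z) = (1 + 5/6z)/(1 − 1/6z).

Find x<0 with |R(x)|<1.
x=-1.16: |R|=0.0279
R=−1: 1+5/6x = −1+1/6x ⇒ -2/3x=2 ⇒ x=2/(-2/3)=-3.0000
Confirm numerically:
  x=-2.747: |R|=0.88430 <1
  x=-2.428: |R|=0.72852 <1
  x=-2.333: |R|=0.67983 <1
  x=-1.602: |R|=0.26440 <1
  x=-3.546: |R|=1.22879 >1
  x=-3.332: |R|=1.14231 >1
  x=-3.200: |R|=1.08696 >1
So |R|<1 on (-3.0000, 0).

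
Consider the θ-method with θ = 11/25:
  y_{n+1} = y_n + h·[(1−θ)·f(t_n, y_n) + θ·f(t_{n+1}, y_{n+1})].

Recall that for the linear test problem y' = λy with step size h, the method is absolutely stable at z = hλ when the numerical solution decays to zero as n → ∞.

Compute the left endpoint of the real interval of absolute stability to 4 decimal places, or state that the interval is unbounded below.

z* = -16.6667.

With y'=λy (z=hλ):
  y_{n+1} = y_n + z·[14/25·y_n + 11/25·y_{n+1}] ⇒ (1 − 11/25z)y_{n+1} = (1 + 14/25z)y_n
  Hence R(z) = (1 + 14/25z)/(1 − 11/25z).

Need |R(x)|<1, x<0.
x=-0.67: |R|=0.4825
R=−1: 1+14/25x = −1+11/25x ⇒ -3/25x=2 ⇒ x=2/(-3/25)=-16.6667
Confirm numerically:
  x=-15.473: |R|=0.98165 <1
  x=-9.428: |R|=0.83128 <1
  x=-9.246: |R|=0.82430 <1
  x=-17.229: |R|=1.00786 >1
  x=-17.098: |R|=1.00607 >1
  x=-16.973: |R|=1.00434 >1
Stable set (-16.6667, 0).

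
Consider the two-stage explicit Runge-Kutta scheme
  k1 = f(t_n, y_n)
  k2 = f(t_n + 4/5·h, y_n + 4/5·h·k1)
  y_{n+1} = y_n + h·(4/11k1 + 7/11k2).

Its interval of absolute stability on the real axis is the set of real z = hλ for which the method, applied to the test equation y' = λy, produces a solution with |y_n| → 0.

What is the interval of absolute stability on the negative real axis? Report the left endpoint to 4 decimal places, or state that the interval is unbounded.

(-1.9643, 0).

Test eqn y'=λy, z=hλ:
  k1=λy_n ⇒ h·k1=z·y_n;  k2=λ(1+4/5z)y_n ⇒ h·k2=z(1+4/5z)y_n
  y_{n+1}/y_n = 1 + 4/11z + 7/11z(1+4/5z) = 1 + z + 28/55z²
  R(z) = 1 + z + 28/55z².

Find x<0 with |R(x)|<1.
x=-1.23: |R|=0.5402
R=1: x+28/55x²=0 ⇒ x=−55/28=-1.9643; min R=1−1/(4·28/55)=0.5089>−1
Confirm numerically:
  x=-1.629: |R|=0.72194 <1
  x=-0.988: |R|=0.50895 <1
  x=-0.946: |R|=0.50959 <1
  x=-2.519: |R|=1.71137 >1
  x=-2.497: |R|=1.67719 >1
  x=-2.268: |R|=1.35067 >1
Interval (-1.9643, 0).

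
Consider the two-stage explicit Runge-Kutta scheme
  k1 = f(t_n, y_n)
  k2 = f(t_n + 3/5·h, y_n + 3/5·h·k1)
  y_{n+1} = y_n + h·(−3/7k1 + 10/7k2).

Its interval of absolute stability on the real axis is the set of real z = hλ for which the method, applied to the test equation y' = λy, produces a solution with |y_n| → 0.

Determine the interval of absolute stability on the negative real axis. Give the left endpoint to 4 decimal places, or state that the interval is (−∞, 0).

With y'=λy (z=hλ):
  k1=λy_n ⇒ h·k1=z·y_n;  k2=λ(1+3/5z)y_n ⇒ h·k2=z(1+3/5z)y_n
  y_{n+1}/y_n = 1 − 3/7z + 10/7z(1+3/5z) = 1 + z + 6/7z²
  Hence R(z) = 1 + z + 6/7z².

Need |R(x)|<1, x<0.
x=-1.14: |R|=0.9739
R=1: x+6/7x²=0 ⇒ x=−7/6=-1.1667; min R=1−1/(4·6/7)=0.7083>−1
Confirm numerically:
  x=-0.982: |R|=0.84456 <1
  x=-0.944: |R|=0.81983 <1
  x=-0.839: |R|=0.76436 <1
  x=-0.483: |R|=0.71696 <1
  x=-1.675: |R|=1.72982 >1
  x=-1.375: |R|=1.24554 >1
Interval (-1.1667, 0).

z∈(-1.1667,0).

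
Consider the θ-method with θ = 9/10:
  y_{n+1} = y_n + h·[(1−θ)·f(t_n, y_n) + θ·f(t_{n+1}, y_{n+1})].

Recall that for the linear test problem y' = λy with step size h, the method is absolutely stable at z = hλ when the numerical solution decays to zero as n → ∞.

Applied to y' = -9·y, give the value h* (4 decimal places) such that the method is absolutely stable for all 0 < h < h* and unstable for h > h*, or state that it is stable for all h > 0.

Set f=λy, z=hλ:
  y_{n+1} = y_n + z·[1/10·y_n + 9/10·y_{n+1}] ⇒ (1 − 9/10z)y_{n+1} = (1 + 1/10z)y_n
  R(z) = (1 + 1/10z)/(1 − 9/10z).

Find x<0 with |R(x)|<1.
x=-0.61: |R|=0.6062
x=-2: |R|=0.2857
x=-10: |R|=0.0000
x=-100: |R|=0.0989
θ=9/10≥1/2 ⇒ |1+1/10x|<|1−9/10x| ∀x<0 ⇒ stable on all of ℝ⁻.

(−∞, 0) — no finite endpoint. Any h>0 works for λ=-9.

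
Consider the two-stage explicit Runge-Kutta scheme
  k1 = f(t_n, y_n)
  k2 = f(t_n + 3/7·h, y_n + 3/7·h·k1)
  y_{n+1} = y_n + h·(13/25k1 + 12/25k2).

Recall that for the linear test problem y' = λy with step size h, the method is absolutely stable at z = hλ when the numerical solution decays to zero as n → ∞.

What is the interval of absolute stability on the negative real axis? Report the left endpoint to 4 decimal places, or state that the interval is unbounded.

Test eqn y'=λy, z=hλ:
  k1=λy_n ⇒ h·k1=z·y_n;  k2=λ(1+3/7z)y_n ⇒ h·k2=z(1+3/7z)y_n
  y_{n+1}/y_n = 1 + 13/25z + 12/25z(1+3/7z) = 1 + z + 36/175z²
  Hence R(z) = 1 + z + 36/175z².

Need |R(x)|<1, x<0.
x=-1.05: |R|=0.1768
R=1: x+36/175x²=0 ⇒ x=−175/36=-4.8611; min R=1−1/(4·36/175)=-0.2153>−1
Confirm numerically:
  x=-4.770: |R|=0.91060 <1
  x=-4.329: |R|=0.52614 <1
  x=-3.944: |R|=0.25591 <1
  x=-2.755: |R|=0.19362 <1
  x=-5.402: |R|=1.60107 >1
  x=-5.169: |R|=1.32739 >1
  x=-5.025: |R|=1.16941 >1
Interval (-4.8611, 0).

(-4.8611, 0).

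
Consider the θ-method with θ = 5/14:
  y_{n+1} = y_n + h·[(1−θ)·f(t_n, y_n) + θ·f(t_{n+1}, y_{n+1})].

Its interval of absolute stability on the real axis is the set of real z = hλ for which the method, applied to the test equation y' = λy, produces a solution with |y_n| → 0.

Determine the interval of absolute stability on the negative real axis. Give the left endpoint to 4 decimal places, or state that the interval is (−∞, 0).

On y'=λy, z=hλ:
  y_{n+1} = y_n + z·[9/14·y_n + 5/14·y_{n+1}] ⇒ (1 − 5/14z)y_{n+1} = (1 + 9/14z)y_n
  so R(z) = (1 + 9/14z)/(1 − 5/14z).

Solve |R(x)|<1 on ℝ⁻.
x=-1.29: |R|=0.1169
R=−1: 1+9/14x = −1+5/14x ⇒ -2/7x=2 ⇒ x=2/(-2/7)=-7.0000
Confirm numerically:
  x=-6.830: |R|=0.98588 <1
  x=-6.694: |R|=0.97422 <1
  x=-5.604: |R|=0.86711 <1
  x=-3.754: |R|=0.60378 <1
  x=-7.415: |R|=1.03250 >1
  x=-7.160: |R|=1.01285 >1
  x=-7.100: |R|=1.00808 >1
Stable set (-7.0000, 0).

z∈(-7.0000,0).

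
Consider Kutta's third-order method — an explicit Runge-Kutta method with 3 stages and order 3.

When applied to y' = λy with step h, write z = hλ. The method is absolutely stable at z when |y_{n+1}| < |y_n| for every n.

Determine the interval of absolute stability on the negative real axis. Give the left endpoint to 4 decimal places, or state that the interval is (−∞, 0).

(-2.5127, 0).

With y'=λy (z=hλ):
  order 3, 3-stage ⇒ R(z)=1+z+z^2/2+z^3/6
  (e.g. R(-0.45)=0.63606, |R|=0.63606)

Need |R(x)|<1, x<0.
x=-0.45: |R|=0.6361
|R(-2.45)|=0.8998 |R(-1.06)|=0.3033 |R(-0.87)|=0.3987
Bisect:
  x_lo=-3.0680 |R|=2.1746  x_hi=-0.1018 |R|=0.9032
  mid=-1.58488 |R|=0.00755 →hi
  mid=-2.32642 |R|=0.71883 →hi
  mid=-2.69720 |R|=1.33005 →lo
  mid=-2.51181 |R|=0.99846 →hi
  mid=-2.60450 |R|=1.15737 →lo
  mid=-2.55816 |R|=1.07624 →lo
  mid=-2.53498 |R|=1.03694 →lo
  ...
  [-2.51290,-2.51272] ⇒ x*=-2.5127
Stable set (-2.5127, 0).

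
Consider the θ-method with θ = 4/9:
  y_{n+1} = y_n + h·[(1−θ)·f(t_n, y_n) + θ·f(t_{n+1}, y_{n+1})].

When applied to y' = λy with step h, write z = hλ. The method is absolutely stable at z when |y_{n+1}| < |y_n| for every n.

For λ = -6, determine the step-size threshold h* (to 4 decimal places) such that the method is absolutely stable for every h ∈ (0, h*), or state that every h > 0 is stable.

(-18.0000,0); λ=-6 ⇒ h* = (18)/6 = 3.0000.

Set f=λy, z=hλ:
  y_{n+1} = y_n + z·[5/9·y_n + 4/9·y_{n+1}] ⇒ (1 − 4/9z)y_{n+1} = (1 + 5/9z)y_n
  ⇒ R(z) = (1 + 5/9z)/(1 − 4/9z).

Need |R(x)|<1, x<0.
x=-1.02: |R|=0.2982
R=−1: 1+5/9x = −1+4/9x ⇒ -1/9x=2 ⇒ x=2/(-1/9)=-18.0000
Confirm numerically:
  x=-16.602: |R|=0.98146 <1
  x=-13.449: |R|=0.92753 <1
  x=-12.747: |R|=0.91243 <1
  x=-11.814: |R|=0.89004 <1
  x=-18.555: |R|=1.00667 >1
  x=-18.334: |R|=1.00406 >1
Stable set (-18.0000, 0).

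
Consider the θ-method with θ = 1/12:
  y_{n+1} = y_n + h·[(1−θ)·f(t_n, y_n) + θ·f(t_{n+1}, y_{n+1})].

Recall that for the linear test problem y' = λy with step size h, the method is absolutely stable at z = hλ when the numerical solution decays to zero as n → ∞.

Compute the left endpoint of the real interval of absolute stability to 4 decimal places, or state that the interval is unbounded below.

Set f=λy, z=hλ:
  y_{n+1} = y_n + z·[11/12·y_n + 1/12·y_{n+1}] ⇒ (1 − 1/12z)y_{n+1} = (1 + 11/12z)y_n
  ⇒ R(z) = (1 + 11/12z)/(1 − 1/12z).

Solve |R(x)|<1 on ℝ⁻.
x=-1.39: |R|=0.2457
R=−1: 1+11/12x = −1+1/12x ⇒ -5/6x=2 ⇒ x=2/(-5/6)=-2.4000
Confirm numerically:
  x=-2.376: |R|=0.98331 <1
  x=-2.031: |R|=0.73701 <1
  x=-1.659: |R|=0.45750 <1
  x=-2.811: |R|=1.27750 >1
  x=-2.527: |R|=1.08742 >1
  x=-2.521: |R|=1.08333 >1
So |R|<1 on (-2.4000, 0).

z* = -2.4000.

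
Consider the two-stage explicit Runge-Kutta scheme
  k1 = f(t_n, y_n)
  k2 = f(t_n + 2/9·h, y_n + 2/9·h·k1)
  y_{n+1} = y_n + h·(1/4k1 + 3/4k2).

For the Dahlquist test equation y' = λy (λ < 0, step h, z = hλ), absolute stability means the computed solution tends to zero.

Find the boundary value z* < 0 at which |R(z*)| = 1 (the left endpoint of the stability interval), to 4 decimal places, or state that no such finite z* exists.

z* = -6.0000.

Test eqn y'=λy, z=hλ:
  k1=λy_n ⇒ h·k1=z·y_n;  k2=λ(1+2/9z)y_n ⇒ h·k2=z(1+2/9z)y_n
  y_{n+1}/y_n = 1 + 1/4z + 3/4z(1+2/9z) = 1 + z + 1/6z²
  Hence R(z) = 1 + z + 1/6z².

Solve |R(x)|<1 on ℝ⁻.
x=-1.13: |R|=0.0828
R=1: x+1/6x²=0 ⇒ x=−6=-6.0000; min R=1−1/(4·1/6)=-0.5000>−1
Confirm numerically:
  x=-4.000: |R|=0.33333 <1
  x=-3.198: |R|=0.49347 <1
  x=-2.818: |R|=0.49448 <1
  x=-2.439: |R|=0.44755 <1
  x=-6.498: |R|=1.53933 >1
  x=-6.147: |R|=1.15060 >1
So |R|<1 on (-6.0000, 0).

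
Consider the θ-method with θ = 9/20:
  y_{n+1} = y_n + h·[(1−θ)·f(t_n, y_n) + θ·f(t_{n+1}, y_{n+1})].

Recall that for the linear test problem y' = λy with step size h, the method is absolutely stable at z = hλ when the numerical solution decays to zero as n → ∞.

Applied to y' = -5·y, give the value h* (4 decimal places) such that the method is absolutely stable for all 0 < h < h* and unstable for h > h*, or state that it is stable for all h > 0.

With y'=λy (z=hλ):
  y_{n+1} = y_n + z·[11/20·y_n + 9/20·y_{n+1}] ⇒ (1 − 9/20z)y_{n+1} = (1 + 11/20z)y_n
  ⇒ R(z) = (1 + 11/20z)/(1 − 9/20z).

Boundary: |R(x)|=1, x<0.
x=-1.18: |R|=0.2293
R=−1: 1+11/20x = −1+9/20x ⇒ -1/10x=2 ⇒ x=2/(-1/10)=-20.0000
Confirm numerically:
  x=-17.436: |R|=0.97102 <1
  x=-14.037: |R|=0.91850 <1
  x=-8.067: |R|=0.74228 <1
  x=-20.273: |R|=1.00270 >1
  x=-20.135: |R|=1.00134 >1
  x=-20.032: |R|=1.00032 >1
Interval (-20.0000, 0).

(-20.0000,0); λ=-5 ⇒ h* = (20)/5 = 4.0000.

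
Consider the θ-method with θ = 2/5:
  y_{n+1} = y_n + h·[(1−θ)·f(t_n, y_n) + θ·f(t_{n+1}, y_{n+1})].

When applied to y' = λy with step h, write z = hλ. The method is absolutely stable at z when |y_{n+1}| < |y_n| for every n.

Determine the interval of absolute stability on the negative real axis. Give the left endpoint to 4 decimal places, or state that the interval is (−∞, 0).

On y'=λy, z=hλ:
  y_{n+1} = y_n + z·[3/5·y_n + 2/5·y_{n+1}] ⇒ (1 − 2/5z)y_{n+1} = (1 + 3/5z)y_n
  R(z) = (1 + 3/5z)/(1 − 2/5z).

Boundary: |R(x)|=1, x<0.
x=-1.73: |R|=0.0225
R=−1: 1+3/5x = −1+2/5x ⇒ -1/5x=2 ⇒ x=2/(-1/5)=-10.0000
Confirm numerically:
  x=-9.462: |R|=0.97751 <1
  x=-4.539: |R|=0.61209 <1
  x=-4.532: |R|=0.61121 <1
  x=-10.412: |R|=1.01595 >1
  x=-10.235: |R|=1.00923 >1
Stable set (-10.0000, 0).

z∈(-10.0000,0).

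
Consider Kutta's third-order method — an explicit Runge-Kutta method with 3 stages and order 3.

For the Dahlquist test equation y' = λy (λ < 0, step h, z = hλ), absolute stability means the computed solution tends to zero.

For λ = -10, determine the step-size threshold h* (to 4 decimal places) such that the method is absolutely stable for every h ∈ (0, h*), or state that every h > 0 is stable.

(-2.5127,0); λ=-10 ⇒ h* = 0.2513.

On y'=λy, z=hλ:
  order 3, 3-stage ⇒ R(z)=1+z+z^2/2+z^3/6
  (e.g. R(-0.9)=0.38350, |R|=0.38350)

Need |R(x)|<1, x<0.
x=-0.9: |R|=0.3835
|R(-2.08)|=0.4166 |R(-1.9)|=0.2382 |R(-1.4)|=0.1227
Bisect:
  x_lo=-2.9005 |R|=1.7609  x_hi=-0.1565 |R|=0.8551
  mid=-1.52850 |R|=0.04448 →hi
  mid=-2.21449 |R|=0.57247 →hi
  mid=-2.55748 |R|=1.07508 →lo
  mid=-2.38598 |R|=0.80339 →hi
  mid=-2.47173 |R|=0.93383 →hi
  mid=-2.51461 |R|=1.00306 →lo
  mid=-2.49317 |R|=0.96810 →hi
  ...
  [-2.51276,-2.51260] ⇒ x*=-2.5127
So |R|<1 on (-2.5127, 0).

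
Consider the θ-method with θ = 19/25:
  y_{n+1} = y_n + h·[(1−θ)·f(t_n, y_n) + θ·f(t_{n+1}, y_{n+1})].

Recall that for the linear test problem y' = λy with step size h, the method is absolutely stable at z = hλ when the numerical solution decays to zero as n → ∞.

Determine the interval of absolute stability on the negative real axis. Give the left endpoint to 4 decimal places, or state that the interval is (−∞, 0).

(−∞, 0) — no finite endpoint.

On y'=λy, z=hλ:
  y_{n+1} = y_n + z·[6/25·y_n + 19/25·y_{n+1}] ⇒ (1 − 19/25z)y_{n+1} = (1 + 6/25z)y_n
  ⇒ R(z) = (1 + 6/25z)/(1 − 19/25z).

Need |R(x)|<1, x<0.
x=-0.52: |R|=0.6273
x=-2: |R|=0.2063
x=-10: |R|=0.1628
x=-100: |R|=0.2987
θ=19/25≥1/2 ⇒ |1+6/25x|<|1−19/25x| ∀x<0 ⇒ interval (−∞,0).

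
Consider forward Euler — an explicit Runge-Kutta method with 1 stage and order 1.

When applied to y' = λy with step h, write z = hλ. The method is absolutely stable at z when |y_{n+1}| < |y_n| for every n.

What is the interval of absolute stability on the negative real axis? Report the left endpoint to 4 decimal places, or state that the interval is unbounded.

z∈(-2.0000,0).

With y'=λy (z=hλ):
  order 1, 1-stage ⇒ R(z)=1+z
  (e.g. R(-0.83)=0.17000, |R|=0.17000)

Need |R(x)|<1, x<0.
x=-0.83: |R|=0.1700
|R(-2.23)|=1.2300 |R(-1.53)|=0.5300 |R(-0.86)|=0.1400
Bisect:
  x_lo=-2.7946 |R|=1.7946  x_hi=-0.1272 |R|=0.8728
  mid=-1.46090 |R|=0.46090 →hi
  mid=-2.12774 |R|=1.12774 →lo
  mid=-1.79432 |R|=0.79432 →hi
  mid=-1.96103 |R|=0.96103 →hi
  mid=-2.04439 |R|=1.04439 →lo
  mid=-2.00271 |R|=1.00271 →lo
  mid=-1.98187 |R|=0.98187 →hi
  mid=-1.99229 |R|=0.99229 →hi
  mid=-1.99750 |R|=0.99750 →hi
  ...
  [-2.00010,-1.99994] ⇒ x*=-2.0000
So |R|<1 on (-2.0000, 0).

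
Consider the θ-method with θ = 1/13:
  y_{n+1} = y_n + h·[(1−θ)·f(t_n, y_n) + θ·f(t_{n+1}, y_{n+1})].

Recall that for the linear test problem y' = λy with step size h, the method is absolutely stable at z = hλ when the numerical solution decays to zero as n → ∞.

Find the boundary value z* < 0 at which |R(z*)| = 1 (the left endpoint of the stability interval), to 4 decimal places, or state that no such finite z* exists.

z* = -2.3636.

Test eqn y'=λy, z=hλ:
  y_{n+1} = y_n + z·[12/13·y_n + 1/13·y_{n+1}] ⇒ (1 − 1/13z)y_{n+1} = (1 + 12/13z)y_n
  so R(z) = (1 + 12/13z)/(1 − 1/13z).

Find x<0 with |R(x)|<1.
x=-0.73: |R|=0.3088
R=−1: 1+12/13x = −1+1/13x ⇒ -11/13x=2 ⇒ x=2/(-11/13)=-2.3636
Confirm numerically:
  x=-1.997: |R|=0.73108 <1
  x=-1.242: |R|=0.13369 <1
  x=-1.193: |R|=0.09272 <1
  x=-1.006: |R|=0.06626 <1
  x=-2.593: |R|=1.16180 >1
  x=-2.539: |R|=1.12414 >1
  x=-2.536: |R|=1.12204 >1
Stable set (-2.3636, 0).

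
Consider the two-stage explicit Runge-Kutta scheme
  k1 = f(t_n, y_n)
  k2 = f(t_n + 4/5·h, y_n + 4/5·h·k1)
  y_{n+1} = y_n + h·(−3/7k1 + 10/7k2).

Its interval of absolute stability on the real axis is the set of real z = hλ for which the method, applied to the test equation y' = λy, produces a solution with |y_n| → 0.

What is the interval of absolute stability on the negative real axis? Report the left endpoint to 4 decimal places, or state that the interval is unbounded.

(-0.8750, 0).

Set f=λy, z=hλ:
  k1=λy_n ⇒ h·k1=z·y_n;  k2=λ(1+4/5z)y_n ⇒ h·k2=z(1+4/5z)y_n
  y_{n+1}/y_n = 1 − 3/7z + 10/7z(1+4/5z) = 1 + z + 8/7z²
  ⇒ R(z) = 1 + z + 8/7z².

Find x<0 with |R(x)|<1.
x=-1.43: |R|=1.9070
R=1: x+8/7x²=0 ⇒ x=−7/8=-0.8750; min R=1−1/(4·8/7)=0.7812>−1
Confirm numerically:
  x=-0.636: |R|=0.82628 <1
  x=-0.498: |R|=0.78543 <1
  x=-0.424: |R|=0.78146 <1
  x=-0.386: |R|=0.78428 <1
  x=-1.289: |R|=1.60988 >1
  x=-1.004: |R|=1.14802 >1
Stable set (-0.8750, 0).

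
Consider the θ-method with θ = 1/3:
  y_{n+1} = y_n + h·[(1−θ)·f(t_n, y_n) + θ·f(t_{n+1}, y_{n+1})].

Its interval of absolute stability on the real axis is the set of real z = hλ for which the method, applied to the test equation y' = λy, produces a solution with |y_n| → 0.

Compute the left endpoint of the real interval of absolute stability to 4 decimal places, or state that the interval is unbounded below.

left endpoint -6.0000.

Set f=λy, z=hλ:
  y_{n+1} = y_n + z·[2/3·y_n + 1/3·y_{n+1}] ⇒ (1 − 1/3z)y_{n+1} = (1 + 2/3z)y_n
  R(z) = (1 + 2/3z)/(1 − 1/3z).

Need |R(x)|<1, x<0.
x=-0.95: |R|=0.2785
R=−1: 1+2/3x = −1+1/3x ⇒ -1/3x=2 ⇒ x=2/(-1/3)=-6.0000
Confirm numerically:
  x=-5.270: |R|=0.91173 <1
  x=-5.107: |R|=0.88985 <1
  x=-4.372: |R|=0.77916 <1
  x=-2.530: |R|=0.37251 <1
  x=-6.544: |R|=1.05700 >1
  x=-6.464: |R|=1.04903 >1
  x=-6.397: |R|=1.04225 >1
So |R|<1 on (-6.0000, 0).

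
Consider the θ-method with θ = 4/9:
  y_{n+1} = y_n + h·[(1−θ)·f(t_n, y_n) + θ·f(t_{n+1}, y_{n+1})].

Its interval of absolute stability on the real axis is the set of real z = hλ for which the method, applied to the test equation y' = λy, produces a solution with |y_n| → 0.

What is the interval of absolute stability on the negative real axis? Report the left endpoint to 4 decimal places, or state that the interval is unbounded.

z∈(-18.0000,0).

Set f=λy, z=hλ:
  y_{n+1} = y_n + z·[5/9·y_n + 4/9·y_{n+1}] ⇒ (1 − 4/9z)y_{n+1} = (1 + 5/9z)y_n
  so R(z) = (1 + 5/9z)/(1 − 4/9z).

Need |R(x)|<1, x<0.
x=-0.3: |R|=0.7353
R=−1: 1+5/9x = −1+4/9x ⇒ -1/9x=2 ⇒ x=2/(-1/9)=-18.0000
Confirm numerically:
  x=-14.363: |R|=0.94527 <1
  x=-13.752: |R|=0.93363 <1
  x=-9.041: |R|=0.80163 <1
  x=-18.518: |R|=1.00624 >1
  x=-18.479: |R|=1.00578 >1
Interval (-18.0000, 0).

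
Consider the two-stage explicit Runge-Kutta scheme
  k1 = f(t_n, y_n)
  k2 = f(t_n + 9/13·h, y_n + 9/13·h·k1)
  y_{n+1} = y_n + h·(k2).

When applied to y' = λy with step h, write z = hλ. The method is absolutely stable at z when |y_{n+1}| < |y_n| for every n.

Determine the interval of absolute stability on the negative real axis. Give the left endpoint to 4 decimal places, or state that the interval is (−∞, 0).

z∈(-1.4444,0).

Test eqn y'=λy, z=hλ:
  k1=λy_n ⇒ h·k1=z·y_n;  k2=λ(1+9/13z)y_n ⇒ h·k2=z(1+9/13z)y_n
  y_{n+1}/y_n = 1 + z(1+9/13z) = 1 + z + 9/13z²
  R(z) = 1 + z + 9/13z².

Find x<0 with |R(x)|<1.
x=-1.51: |R|=1.0685
R=1: x+9/13x²=0 ⇒ x=−13/9=-1.4444; min R=1−1/(4·9/13)=0.6389>−1
Confirm numerically:
  x=-1.304: |R|=0.87321 <1
  x=-1.247: |R|=0.82954 <1
  x=-1.171: |R|=0.77832 <1
  x=-1.819: |R|=1.47168 >1
  x=-1.739: |R|=1.35462 >1
Stable set (-1.4444, 0).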